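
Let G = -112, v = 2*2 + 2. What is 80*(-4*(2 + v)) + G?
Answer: -2672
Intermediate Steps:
v = 6 (v = 4 + 2 = 6)
80*(-4*(2 + v)) + G = 80*(-4*(2 + 6)) - 112 = 80*(-4*8) - 112 = 80*(-32) - 112 = -2560 - 112 = -2672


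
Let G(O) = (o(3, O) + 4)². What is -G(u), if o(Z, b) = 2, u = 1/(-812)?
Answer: -36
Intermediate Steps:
u = -1/812 ≈ -0.0012315
G(O) = 36 (G(O) = (2 + 4)² = 6² = 36)
-G(u) = -1*36 = -36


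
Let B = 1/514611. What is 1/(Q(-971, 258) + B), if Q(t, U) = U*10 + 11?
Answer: 514611/1333357102 ≈ 0.00038595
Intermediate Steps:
B = 1/514611 ≈ 1.9432e-6
Q(t, U) = 11 + 10*U (Q(t, U) = 10*U + 11 = 11 + 10*U)
1/(Q(-971, 258) + B) = 1/((11 + 10*258) + 1/514611) = 1/((11 + 2580) + 1/514611) = 1/(2591 + 1/514611) = 1/(1333357102/514611) = 514611/1333357102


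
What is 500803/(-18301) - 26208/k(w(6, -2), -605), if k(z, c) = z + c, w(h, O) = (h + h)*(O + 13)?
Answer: 242752789/8656373 ≈ 28.043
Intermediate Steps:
w(h, O) = 2*h*(13 + O) (w(h, O) = (2*h)*(13 + O) = 2*h*(13 + O))
k(z, c) = c + z
500803/(-18301) - 26208/k(w(6, -2), -605) = 500803/(-18301) - 26208/(-605 + 2*6*(13 - 2)) = 500803*(-1/18301) - 26208/(-605 + 2*6*11) = -500803/18301 - 26208/(-605 + 132) = -500803/18301 - 26208/(-473) = -500803/18301 - 26208*(-1/473) = -500803/18301 + 26208/473 = 242752789/8656373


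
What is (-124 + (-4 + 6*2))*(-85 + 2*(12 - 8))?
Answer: 8932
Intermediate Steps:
(-124 + (-4 + 6*2))*(-85 + 2*(12 - 8)) = (-124 + (-4 + 12))*(-85 + 2*4) = (-124 + 8)*(-85 + 8) = -116*(-77) = 8932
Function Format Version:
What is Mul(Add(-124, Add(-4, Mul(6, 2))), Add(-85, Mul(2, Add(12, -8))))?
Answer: 8932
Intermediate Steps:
Mul(Add(-124, Add(-4, Mul(6, 2))), Add(-85, Mul(2, Add(12, -8)))) = Mul(Add(-124, Add(-4, 12)), Add(-85, Mul(2, 4))) = Mul(Add(-124, 8), Add(-85, 8)) = Mul(-116, -77) = 8932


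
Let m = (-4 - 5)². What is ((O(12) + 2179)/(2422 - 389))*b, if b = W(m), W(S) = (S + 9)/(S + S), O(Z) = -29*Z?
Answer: 9155/18297 ≈ 0.50035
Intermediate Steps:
m = 81 (m = (-9)² = 81)
W(S) = (9 + S)/(2*S) (W(S) = (9 + S)/((2*S)) = (9 + S)*(1/(2*S)) = (9 + S)/(2*S))
b = 5/9 (b = (½)*(9 + 81)/81 = (½)*(1/81)*90 = 5/9 ≈ 0.55556)
((O(12) + 2179)/(2422 - 389))*b = ((-29*12 + 2179)/(2422 - 389))*(5/9) = ((-348 + 2179)/2033)*(5/9) = (1831*(1/2033))*(5/9) = (1831/2033)*(5/9) = 9155/18297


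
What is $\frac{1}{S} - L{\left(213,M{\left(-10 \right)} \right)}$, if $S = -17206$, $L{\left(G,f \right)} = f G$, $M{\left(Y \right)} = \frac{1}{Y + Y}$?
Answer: $\frac{1832429}{172060} \approx 10.65$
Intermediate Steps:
$M{\left(Y \right)} = \frac{1}{2 Y}$
$L{\left(G,f \right)} = G f$
$\frac{1}{S} - L{\left(213,M{\left(-10 \right)} \right)} = \frac{1}{-17206} - 213 \frac{1}{2 \left(-10\right)} = - \frac{1}{17206} - 213 \cdot \frac{1}{2} \left(- \frac{1}{10}\right) = - \frac{1}{17206} - 213 \left(- \frac{1}{20}\right) = - \frac{1}{17206} - - \frac{213}{20} = - \frac{1}{17206} + \frac{213}{20} = \frac{1832429}{172060}$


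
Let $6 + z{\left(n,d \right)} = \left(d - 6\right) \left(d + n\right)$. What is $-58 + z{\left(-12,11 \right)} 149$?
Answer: $-1697$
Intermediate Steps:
$z{\left(n,d \right)} = -6 + \left(-6 + d\right) \left(d + n\right)$ ($z{\left(n,d \right)} = -6 + \left(d - 6\right) \left(d + n\right) = -6 + \left(-6 + d\right) \left(d + n\right)$)
$-58 + z{\left(-12,11 \right)} 149 = -58 + \left(-6 + 11^{2} - 66 - -72 + 11 \left(-12\right)\right) 149 = -58 + \left(-6 + 121 - 66 + 72 - 132\right) 149 = -58 - 1639 = -1697$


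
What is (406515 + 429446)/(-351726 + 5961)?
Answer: -119423/49395 ≈ -2.4177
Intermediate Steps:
(406515 + 429446)/(-351726 + 5961) = 835961/(-345765) = 835961*(-1/345765) = -119423/49395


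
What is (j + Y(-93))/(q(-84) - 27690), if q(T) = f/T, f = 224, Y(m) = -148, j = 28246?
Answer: -42147/41539 ≈ -1.0146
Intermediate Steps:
q(T) = 224/T
(j + Y(-93))/(q(-84) - 27690) = (28246 - 148)/(224/(-84) - 27690) = 28098/(224*(-1/84) - 27690) = 28098/(-8/3 - 27690) = 28098/(-83078/3) = 28098*(-3/83078) = -42147/41539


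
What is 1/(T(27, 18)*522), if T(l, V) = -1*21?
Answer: -1/10962 ≈ -9.1224e-5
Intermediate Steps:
T(l, V) = -21
1/(T(27, 18)*522) = 1/(-21*522) = -1/21*1/522 = -1/10962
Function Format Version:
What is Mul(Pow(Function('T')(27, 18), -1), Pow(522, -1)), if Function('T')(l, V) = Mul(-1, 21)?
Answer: Rational(-1, 10962) ≈ -9.1224e-5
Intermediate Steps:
Function('T')(l, V) = -21
Mul(Pow(Function('T')(27, 18), -1), Pow(522, -1)) = Mul(Pow(-21, -1), Pow(522, -1)) = Mul(Rational(-1, 21), Rational(1, 522)) = Rational(-1, 10962)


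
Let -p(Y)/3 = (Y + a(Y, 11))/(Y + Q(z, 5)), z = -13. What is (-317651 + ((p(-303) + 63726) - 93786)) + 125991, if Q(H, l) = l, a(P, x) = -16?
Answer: -66073517/298 ≈ -2.2172e+5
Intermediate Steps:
p(Y) = -3*(-16 + Y)/(5 + Y) (p(Y) = -3*(Y - 16)/(Y + 5) = -3*(-16 + Y)/(5 + Y))
(-317651 + ((p(-303) + 63726) - 93786)) + 125991 = (-317651 + ((3*(16 - 1*(-303))/(5 - 303) + 63726) - 93786)) + 125991 = (-317651 + ((3*(16 + 303)/(-298) + 63726) - 93786)) + 125991 = (-317651 + ((3*(-1/298)*319 + 63726) - 93786)) + 125991 = (-317651 + ((-957/298 + 63726) - 93786)) + 125991 = (-317651 + (18989391/298 - 93786)) + 125991 = (-317651 - 8958837/298) + 125991 = -103618835/298 + 125991 = -66073517/298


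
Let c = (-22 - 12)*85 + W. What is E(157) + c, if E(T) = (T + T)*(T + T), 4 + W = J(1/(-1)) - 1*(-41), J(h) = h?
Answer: 95742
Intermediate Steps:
W = 36 (W = -4 + (1/(-1) - 1*(-41)) = -4 + (-1 + 41) = -4 + 40 = 36)
E(T) = 4*T² (E(T) = (2*T)*(2*T) = 4*T²)
c = -2854 (c = (-22 - 12)*85 + 36 = -34*85 + 36 = -2890 + 36 = -2854)
E(157) + c = 4*157² - 2854 = 4*24649 - 2854 = 98596 - 2854 = 95742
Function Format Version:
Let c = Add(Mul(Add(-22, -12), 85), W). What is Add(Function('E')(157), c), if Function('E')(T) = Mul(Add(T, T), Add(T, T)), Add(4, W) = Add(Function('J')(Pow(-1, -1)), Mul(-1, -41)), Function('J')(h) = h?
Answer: 95742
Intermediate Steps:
W = 36 (W = Add(-4, Add(Pow(-1, -1), Mul(-1, -41))) = Add(-4, Add(-1, 41)) = Add(-4, 40) = 36)
Function('E')(T) = Mul(4, Pow(T, 2)) (Function('E')(T) = Mul(Mul(2, T), Mul(2, T)) = Mul(4, Pow(T, 2)))
c = -2854 (c = Add(Mul(Add(-22, -12), 85), 36) = Add(Mul(-34, 85), 36) = Add(-2890, 36) = -2854)
Add(Function('E')(157), c) = Add(Mul(4, Pow(157, 2)), -2854) = Add(Mul(4, 24649), -2854) = Add(98596, -2854) = 95742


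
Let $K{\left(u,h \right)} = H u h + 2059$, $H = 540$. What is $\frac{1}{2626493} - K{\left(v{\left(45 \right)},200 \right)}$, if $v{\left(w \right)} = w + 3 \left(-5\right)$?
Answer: $- \frac{8515245269086}{2626493} \approx -3.2421 \cdot 10^{6}$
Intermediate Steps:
$v{\left(w \right)} = -15 + w$ ($v{\left(w \right)} = w - 15 = -15 + w$)
$K{\left(u,h \right)} = 2059 + 540 h u$ ($K{\left(u,h \right)} = 540 u h + 2059 = 540 h u + 2059 = 2059 + 540 h u$)
$\frac{1}{2626493} - K{\left(v{\left(45 \right)},200 \right)} = \frac{1}{2626493} - \left(2059 + 540 \cdot 200 \left(-15 + 45\right)\right) = \frac{1}{2626493} - \left(2059 + 540 \cdot 200 \cdot 30\right) = \frac{1}{2626493} - \left(2059 + 3240000\right) = \frac{1}{2626493} - 3242059 = - \frac{8515245269086}{2626493}$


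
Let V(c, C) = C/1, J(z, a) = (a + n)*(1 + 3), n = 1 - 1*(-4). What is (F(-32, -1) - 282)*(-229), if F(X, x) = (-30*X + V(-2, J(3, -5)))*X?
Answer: 7099458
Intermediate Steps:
n = 5 (n = 1 + 4 = 5)
J(z, a) = 20 + 4*a (J(z, a) = (a + 5)*(1 + 3) = (5 + a)*4 = 20 + 4*a)
V(c, C) = C (V(c, C) = C*1 = C)
F(X, x) = -30*X² (F(X, x) = (-30*X + (20 + 4*(-5)))*X = (-30*X + (20 - 20))*X = (-30*X + 0)*X = (-30*X)*X = -30*X²)
(F(-32, -1) - 282)*(-229) = (-30*(-32)² - 282)*(-229) = (-30*1024 - 282)*(-229) = (-30720 - 282)*(-229) = -31002*(-229) = 7099458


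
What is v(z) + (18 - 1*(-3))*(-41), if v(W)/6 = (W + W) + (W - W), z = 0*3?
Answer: -861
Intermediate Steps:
z = 0
v(W) = 12*W (v(W) = 6*((W + W) + (W - W)) = 6*(2*W + 0) = 6*(2*W) = 12*W)
v(z) + (18 - 1*(-3))*(-41) = 12*0 + (18 - 1*(-3))*(-41) = 0 + (18 + 3)*(-41) = 0 + 21*(-41) = 0 - 861 = -861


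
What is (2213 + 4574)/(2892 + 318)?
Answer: 6787/3210 ≈ 2.1143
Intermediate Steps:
(2213 + 4574)/(2892 + 318) = 6787/3210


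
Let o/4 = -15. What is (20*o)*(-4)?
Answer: 4800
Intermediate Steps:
o = -60 (o = 4*(-15) = -60)
(20*o)*(-4) = (20*(-60))*(-4) = -1200*(-4) = 4800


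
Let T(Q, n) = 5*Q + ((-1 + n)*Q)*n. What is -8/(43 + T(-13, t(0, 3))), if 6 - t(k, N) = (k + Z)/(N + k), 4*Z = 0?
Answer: 2/103 ≈ 0.019417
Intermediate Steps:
Z = 0 (Z = (¼)*0 = 0)
t(k, N) = 6 - k/(N + k) (t(k, N) = 6 - (k + 0)/(N + k) = 6 - k/(N + k))
T(Q, n) = 5*Q + Q*n*(-1 + n) (T(Q, n) = 5*Q + (Q*(-1 + n))*n = 5*Q + Q*n*(-1 + n))
-8/(43 + T(-13, t(0, 3))) = -8/(43 - 13*(5 + ((5*0 + 6*3)/(3 + 0))² - (5*0 + 6*3)/(3 + 0))) = -8/(43 - 13*(5 + ((0 + 18)/3)² - (0 + 18)/3)) = -8/(43 - 13*(5 + ((⅓)*18)² - 18/3)) = -8/(43 - 13*(5 + 6² - 1*6)) = -8/(43 - 13*(5 + 36 - 6)) = -8/(43 - 13*35) = -8/(43 - 455) = -8/(-412) = -8*(-1/412) = 2/103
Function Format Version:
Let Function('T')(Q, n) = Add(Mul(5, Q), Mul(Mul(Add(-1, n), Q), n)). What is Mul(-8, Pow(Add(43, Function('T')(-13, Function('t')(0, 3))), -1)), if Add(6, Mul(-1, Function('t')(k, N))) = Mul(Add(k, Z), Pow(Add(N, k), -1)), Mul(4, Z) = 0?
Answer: Rational(2, 103) ≈ 0.019417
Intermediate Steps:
Z = 0 (Z = Mul(Rational(1, 4), 0) = 0)
Function('t')(k, N) = Add(6, Mul(-1, k, Pow(Add(N, k), -1))) (Function('t')(k, N) = Add(6, Mul(-1, Mul(Add(k, 0), Pow(Add(N, k), -1)))) = Add(6, Mul(-1, Mul(k, Pow(Add(N, k), -1)))) = Add(6, Mul(-1, k, Pow(Add(N, k), -1))))
Function('T')(Q, n) = Add(Mul(5, Q), Mul(Q, n, Add(-1, n))) (Function('T')(Q, n) = Add(Mul(5, Q), Mul(Mul(Q, Add(-1, n)), n)) = Add(Mul(5, Q), Mul(Q, n, Add(-1, n))))
Mul(-8, Pow(Add(43, Function('T')(-13, Function('t')(0, 3))), -1)) = Mul(-8, Pow(Add(43, Mul(-13, Add(5, Pow(Mul(Pow(Add(3, 0), -1), Add(Mul(5, 0), Mul(6, 3))), 2), Mul(-1, Mul(Pow(Add(3, 0), -1), Add(Mul(5, 0), Mul(6, 3))))))), -1)) = Mul(-8, Pow(Add(43, Mul(-13, Add(5, Pow(Mul(Pow(3, -1), Add(0, 18)), 2), Mul(-1, Mul(Pow(3, -1), Add(0, 18)))))), -1)) = Mul(-8, Pow(Add(43, Mul(-13, Add(5, Pow(Mul(Rational(1, 3), 18), 2), Mul(-1, Mul(Rational(1, 3), 18))))), -1)) = Mul(-8, Pow(Add(43, Mul(-13, Add(5, Pow(6, 2), Mul(-1, 6)))), -1)) = Mul(-8, Pow(Add(43, Mul(-13, Add(5, 36, -6))), -1)) = Mul(-8, Pow(Add(43, Mul(-13, 35)), -1)) = Mul(-8, Pow(Add(43, -455), -1)) = Mul(-8, Pow(-412, -1)) = Mul(-8, Rational(-1, 412)) = Rational(2, 103)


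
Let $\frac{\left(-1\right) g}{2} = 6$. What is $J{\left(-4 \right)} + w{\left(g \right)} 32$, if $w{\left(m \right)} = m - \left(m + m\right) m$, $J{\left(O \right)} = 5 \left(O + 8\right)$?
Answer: $-9580$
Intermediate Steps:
$g = -12$ ($g = \left(-2\right) 6 = -12$)
$J{\left(O \right)} = 40 + 5 O$ ($J{\left(O \right)} = 5 \left(8 + O\right) = 40 + 5 O$)
$w{\left(m \right)} = m - 2 m^{2}$ ($w{\left(m \right)} = m - 2 m m = m - 2 m^{2}$)
$J{\left(-4 \right)} + w{\left(g \right)} 32 = \left(40 + 5 \left(-4\right)\right) + - 12 \left(1 - -24\right) 32 = \left(40 - 20\right) + - 12 \left(1 + 24\right) 32 = 20 + \left(-12\right) 25 \cdot 32 = 20 - 9600 = -9580$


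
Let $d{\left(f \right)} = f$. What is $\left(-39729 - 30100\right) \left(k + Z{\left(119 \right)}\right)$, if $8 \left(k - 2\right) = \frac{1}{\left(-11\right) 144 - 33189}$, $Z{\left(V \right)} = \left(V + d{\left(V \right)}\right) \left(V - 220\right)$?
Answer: $\frac{466906764113125}{278184} \approx 1.6784 \cdot 10^{9}$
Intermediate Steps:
$Z{\left(V \right)} = 2 V \left(-220 + V\right)$ ($Z{\left(V \right)} = \left(V + V\right) \left(V - 220\right) = 2 V \left(-220 + V\right)$)
$k = \frac{556367}{278184}$ ($k = 2 + \frac{1}{8 \left(\left(-11\right) 144 - 33189\right)} = 2 + \frac{1}{8 \left(-1584 - 33189\right)} = 2 + \frac{1}{8 \left(-34773\right)} = 2 + \frac{1}{8} \left(- \frac{1}{34773}\right) = 2 - \frac{1}{278184} = \frac{556367}{278184} \approx 2.0$)
$\left(-39729 - 30100\right) \left(k + Z{\left(119 \right)}\right) = \left(-39729 - 30100\right) \left(\frac{556367}{278184} + 2 \cdot 119 \left(-220 + 119\right)\right) = - 69829 \left(\frac{556367}{278184} + 2 \cdot 119 \left(-101\right)\right) = - 69829 \left(\frac{556367}{278184} - 24038\right) = \left(-69829\right) \left(- \frac{6686430625}{278184}\right) = \frac{466906764113125}{278184}$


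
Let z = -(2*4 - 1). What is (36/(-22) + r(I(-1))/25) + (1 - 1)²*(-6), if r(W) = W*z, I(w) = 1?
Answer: -527/275 ≈ -1.9164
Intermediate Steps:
z = -7 (z = -(8 - 1) = -1*7 = -7)
r(W) = -7*W (r(W) = W*(-7) = -7*W)
(36/(-22) + r(I(-1))/25) + (1 - 1)²*(-6) = (36/(-22) - 7*1/25) + (1 - 1)²*(-6) = (36*(-1/22) - 7*1/25) + 0²*(-6) = (-18/11 - 7/25) + 0*(-6) = -527/275 + 0 = -527/275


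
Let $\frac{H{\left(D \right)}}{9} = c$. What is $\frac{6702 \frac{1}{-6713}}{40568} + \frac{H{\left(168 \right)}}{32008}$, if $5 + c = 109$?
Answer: $\frac{15918072213}{544802134492} \approx 0.029218$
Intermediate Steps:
$c = 104$ ($c = -5 + 109 = 104$)
$H{\left(D \right)} = 936$ ($H{\left(D \right)} = 9 \cdot 104 = 936$)
$\frac{6702 \frac{1}{-6713}}{40568} + \frac{H{\left(168 \right)}}{32008} = \frac{6702 \frac{1}{-6713}}{40568} + \frac{936}{32008} = 6702 \left(- \frac{1}{6713}\right) \frac{1}{40568} + 936 \cdot \frac{1}{32008} = \left(- \frac{6702}{6713}\right) \frac{1}{40568} + \frac{117}{4001} = - \frac{3351}{136166492} + \frac{117}{4001} = \frac{15918072213}{544802134492}$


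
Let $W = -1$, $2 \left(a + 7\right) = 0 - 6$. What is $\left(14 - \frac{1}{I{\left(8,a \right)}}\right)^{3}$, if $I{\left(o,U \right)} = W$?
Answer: $3375$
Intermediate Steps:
$a = -10$ ($a = -7 + \frac{0 - 6}{2} = -7 + \frac{1}{2} \left(-6\right) = -7 - 3 = -10$)
$I{\left(o,U \right)} = -1$
$\left(14 - \frac{1}{I{\left(8,a \right)}}\right)^{3} = \left(14 - \frac{1}{-1}\right)^{3} = \left(14 - -1\right)^{3} = \left(14 + 1\right)^{3} = 15^{3} = 3375$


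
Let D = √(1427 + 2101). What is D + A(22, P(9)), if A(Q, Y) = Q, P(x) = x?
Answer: 22 + 42*√2 ≈ 81.397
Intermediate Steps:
D = 42*√2 (D = √3528 = 42*√2 ≈ 59.397)
D + A(22, P(9)) = 42*√2 + 22 = 22 + 42*√2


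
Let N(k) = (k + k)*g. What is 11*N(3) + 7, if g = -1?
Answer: -59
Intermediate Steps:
N(k) = -2*k (N(k) = (k + k)*(-1) = (2*k)*(-1) = -2*k)
11*N(3) + 7 = 11*(-2*3) + 7 = 11*(-6) + 7 = -66 + 7 = -59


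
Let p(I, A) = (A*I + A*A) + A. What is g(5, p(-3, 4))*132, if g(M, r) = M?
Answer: 660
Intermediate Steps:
p(I, A) = A + A² + A*I (p(I, A) = (A*I + A²) + A = (A² + A*I) + A = A + A² + A*I)
g(5, p(-3, 4))*132 = 5*132 = 660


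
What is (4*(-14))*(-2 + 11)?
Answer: -504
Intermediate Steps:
(4*(-14))*(-2 + 11) = -56*9 = -504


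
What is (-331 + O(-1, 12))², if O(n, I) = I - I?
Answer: 109561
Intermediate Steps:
O(n, I) = 0
(-331 + O(-1, 12))² = (-331 + 0)² = (-331)² = 109561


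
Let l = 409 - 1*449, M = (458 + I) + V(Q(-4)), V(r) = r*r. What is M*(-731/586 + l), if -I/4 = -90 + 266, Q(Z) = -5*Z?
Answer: -1861167/293 ≈ -6352.1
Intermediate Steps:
V(r) = r**2
I = -704 (I = -4*(-90 + 266) = -4*176 = -704)
M = 154 (M = (458 - 704) + (-5*(-4))**2 = -246 + 20**2 = -246 + 400 = 154)
l = -40 (l = 409 - 449 = -40)
M*(-731/586 + l) = 154*(-731/586 - 40) = 154*(-24171/586) = -1861167/293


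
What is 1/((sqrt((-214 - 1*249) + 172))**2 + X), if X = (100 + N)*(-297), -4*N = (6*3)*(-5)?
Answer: -2/73347 ≈ -2.7268e-5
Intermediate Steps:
N = 45/2 (N = -6*3*(-5)/4 = -9*(-5)/2 = -1/4*(-90) = 45/2 ≈ 22.500)
X = -72765/2 (X = (100 + 45/2)*(-297) = (245/2)*(-297) = -72765/2 ≈ -36383.)
1/((sqrt((-214 - 1*249) + 172))**2 + X) = 1/((sqrt((-214 - 1*249) + 172))**2 - 72765/2) = 1/((sqrt((-214 - 249) + 172))**2 - 72765/2) = 1/((sqrt(-463 + 172))**2 - 72765/2) = 1/((sqrt(-291))**2 - 72765/2) = 1/((I*sqrt(291))**2 - 72765/2) = 1/(-291 - 72765/2) = 1/(-73347/2) = -2/73347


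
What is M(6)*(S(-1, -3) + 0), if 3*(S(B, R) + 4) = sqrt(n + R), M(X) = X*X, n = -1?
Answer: -144 + 24*I ≈ -144.0 + 24.0*I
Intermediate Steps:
M(X) = X**2
S(B, R) = -4 + sqrt(-1 + R)/3
M(6)*(S(-1, -3) + 0) = 6**2*((-4 + sqrt(-1 - 3)/3) + 0) = 36*((-4 + sqrt(-4)/3) + 0) = 36*((-4 + (2*I)/3) + 0) = 36*((-4 + 2*I/3) + 0) = 36*(-4 + 2*I/3) = -144 + 24*I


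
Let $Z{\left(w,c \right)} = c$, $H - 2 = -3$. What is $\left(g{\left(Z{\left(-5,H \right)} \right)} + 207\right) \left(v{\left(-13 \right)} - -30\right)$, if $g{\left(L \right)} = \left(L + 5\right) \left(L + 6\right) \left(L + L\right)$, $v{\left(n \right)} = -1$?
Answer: $4843$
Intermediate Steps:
$H = -1$ ($H = 2 - 3 = -1$)
$g{\left(L \right)} = 2 L \left(5 + L\right) \left(6 + L\right)$ ($g{\left(L \right)} = \left(5 + L\right) \left(6 + L\right) 2 L = \left(5 + L\right) 2 L \left(6 + L\right) = 2 L \left(5 + L\right) \left(6 + L\right)$)
$\left(g{\left(Z{\left(-5,H \right)} \right)} + 207\right) \left(v{\left(-13 \right)} - -30\right) = \left(2 \left(-1\right) \left(30 + \left(-1\right)^{2} + 11 \left(-1\right)\right) + 207\right) \left(-1 - -30\right) = \left(2 \left(-1\right) \left(30 + 1 - 11\right) + 207\right) \left(-1 + \left(-3 + 33\right)\right) = \left(2 \left(-1\right) 20 + 207\right) \left(-1 + 30\right) = \left(-40 + 207\right) 29 = 167 \cdot 29 = 4843$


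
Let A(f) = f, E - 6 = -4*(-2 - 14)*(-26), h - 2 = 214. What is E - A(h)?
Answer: -1874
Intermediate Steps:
h = 216 (h = 2 + 214 = 216)
E = -1658 (E = 6 - 4*(-2 - 14)*(-26) = 6 - 4*(-16)*(-26) = 6 + 64*(-26) = 6 - 1664 = -1658)
E - A(h) = -1658 - 1*216 = -1658 - 216 = -1874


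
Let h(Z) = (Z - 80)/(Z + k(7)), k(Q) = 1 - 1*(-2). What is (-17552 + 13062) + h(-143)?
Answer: -628377/140 ≈ -4488.4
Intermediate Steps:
k(Q) = 3 (k(Q) = 1 + 2 = 3)
h(Z) = (-80 + Z)/(3 + Z) (h(Z) = (Z - 80)/(Z + 3) = (-80 + Z)/(3 + Z))
(-17552 + 13062) + h(-143) = (-17552 + 13062) + (-80 - 143)/(3 - 143) = -4490 - 223/(-140) = -4490 - 1/140*(-223) = -4490 + 223/140 = -628377/140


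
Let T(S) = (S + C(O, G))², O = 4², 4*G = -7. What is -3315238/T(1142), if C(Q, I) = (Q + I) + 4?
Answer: -3120224/1266993 ≈ -2.4627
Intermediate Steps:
G = -7/4 (G = (¼)*(-7) = -7/4 ≈ -1.7500)
O = 16
C(Q, I) = 4 + I + Q (C(Q, I) = (I + Q) + 4 = 4 + I + Q)
T(S) = (73/4 + S)² (T(S) = (S + (4 - 7/4 + 16))² = (S + 73/4)² = (73/4 + S)²)
-3315238/T(1142) = -3315238*16/(73 + 4*1142)² = -3315238*16/(73 + 4568)² = -3315238/((1/16)*4641²) = -3315238/((1/16)*21538881) = -3315238/21538881/16 = -3315238*16/21538881 = -3120224/1266993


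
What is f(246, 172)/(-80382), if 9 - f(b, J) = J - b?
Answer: -83/80382 ≈ -0.0010326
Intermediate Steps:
f(b, J) = 9 + b - J (f(b, J) = 9 - (J - b) = 9 + (b - J) = 9 + b - J)
f(246, 172)/(-80382) = (9 + 246 - 1*172)/(-80382) = (9 + 246 - 172)*(-1/80382) = 83*(-1/80382) = -83/80382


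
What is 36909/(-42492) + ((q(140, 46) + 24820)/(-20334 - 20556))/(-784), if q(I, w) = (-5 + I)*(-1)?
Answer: -19702849147/22703305632 ≈ -0.86784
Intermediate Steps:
q(I, w) = 5 - I
36909/(-42492) + ((q(140, 46) + 24820)/(-20334 - 20556))/(-784) = 36909/(-42492) + (((5 - 1*140) + 24820)/(-20334 - 20556))/(-784) = 36909*(-1/42492) + (((5 - 140) + 24820)/(-40890))*(-1/784) = -12303/14164 + ((-135 + 24820)*(-1/40890))*(-1/784) = -12303/14164 + (24685*(-1/40890))*(-1/784) = -12303/14164 - 4937/8178*(-1/784) = -12303/14164 + 4937/6411552 = -19702849147/22703305632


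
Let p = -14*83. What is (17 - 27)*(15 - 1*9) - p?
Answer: 1102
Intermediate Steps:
p = -1162
(17 - 27)*(15 - 1*9) - p = (17 - 27)*(15 - 1*9) - 1*(-1162) = -10*(15 - 9) + 1162 = -10*6 + 1162 = -60 + 1162 = 1102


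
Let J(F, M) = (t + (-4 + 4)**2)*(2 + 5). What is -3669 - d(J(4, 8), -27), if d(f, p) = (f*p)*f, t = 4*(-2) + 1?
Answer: 61158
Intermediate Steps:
t = -7 (t = -8 + 1 = -7)
J(F, M) = -49 (J(F, M) = (-7 + (-4 + 4)**2)*(2 + 5) = (-7 + 0**2)*7 = (-7 + 0)*7 = -7*7 = -49)
d(f, p) = p*f**2
-3669 - d(J(4, 8), -27) = -3669 - (-27)*(-49)**2 = -3669 - (-27)*2401 = -3669 - 1*(-64827) = -3669 + 64827 = 61158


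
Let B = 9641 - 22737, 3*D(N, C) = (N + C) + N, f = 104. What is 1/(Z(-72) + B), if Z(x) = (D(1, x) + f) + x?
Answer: -3/39262 ≈ -7.6410e-5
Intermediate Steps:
D(N, C) = C/3 + 2*N/3 (D(N, C) = ((N + C) + N)/3 = ((C + N) + N)/3 = (C + 2*N)/3 = C/3 + 2*N/3)
Z(x) = 314/3 + 4*x/3 (Z(x) = ((x/3 + (2/3)*1) + 104) + x = ((x/3 + 2/3) + 104) + x = ((2/3 + x/3) + 104) + x = (314/3 + x/3) + x = 314/3 + 4*x/3)
B = -13096
1/(Z(-72) + B) = 1/((314/3 + (4/3)*(-72)) - 13096) = 1/((314/3 - 96) - 13096) = 1/(26/3 - 13096) = 1/(-39262/3) = -3/39262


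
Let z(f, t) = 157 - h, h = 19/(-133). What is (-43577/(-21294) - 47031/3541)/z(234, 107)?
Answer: -847171957/11848894200 ≈ -0.071498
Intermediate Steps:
h = -⅐ (h = 19*(-1/133) = -⅐ ≈ -0.14286)
z(f, t) = 1100/7 (z(f, t) = 157 - 1*(-⅐) = 157 + ⅐ = 1100/7)
(-43577/(-21294) - 47031/3541)/z(234, 107) = (-43577/(-21294) - 47031/3541)/(1100/7) = (-43577*(-1/21294) - 47031*1/3541)*(7/1100) = (43577/21294 - 47031/3541)*(7/1100) = -847171957/75402054*7/1100 = -847171957/11848894200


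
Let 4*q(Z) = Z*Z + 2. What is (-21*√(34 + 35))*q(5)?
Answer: -567*√69/4 ≈ -1177.5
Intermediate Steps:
q(Z) = ½ + Z²/4 (q(Z) = (Z*Z + 2)/4 = (Z² + 2)/4 = (2 + Z²)/4 = ½ + Z²/4)
(-21*√(34 + 35))*q(5) = (-21*√(34 + 35))*(½ + (¼)*5²) = (-21*√69)*(½ + (¼)*25) = (-21*√69)*(½ + 25/4) = -21*√69*(27/4) = -567*√69/4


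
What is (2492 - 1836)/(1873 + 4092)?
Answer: 656/5965 ≈ 0.10997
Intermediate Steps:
(2492 - 1836)/(1873 + 4092) = 656/5965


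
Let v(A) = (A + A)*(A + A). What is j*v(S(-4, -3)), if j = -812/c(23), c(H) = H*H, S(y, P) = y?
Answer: -51968/529 ≈ -98.238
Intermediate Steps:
c(H) = H**2
v(A) = 4*A**2 (v(A) = (2*A)*(2*A) = 4*A**2)
j = -812/529 (j = -812/(23**2) = -812/529 ≈ -1.5350)
j*v(S(-4, -3)) = -3248*(-4)**2/529 = -3248*16/529 = -812/529*64 = -51968/529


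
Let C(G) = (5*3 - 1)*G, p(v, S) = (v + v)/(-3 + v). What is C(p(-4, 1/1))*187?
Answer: 2992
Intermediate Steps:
p(v, S) = 2*v/(-3 + v) (p(v, S) = (2*v)/(-3 + v) = 2*v/(-3 + v))
C(G) = 14*G (C(G) = (15 - 1)*G = 14*G)
C(p(-4, 1/1))*187 = (14*(2*(-4)/(-3 - 4)))*187 = (14*(2*(-4)/(-7)))*187 = (14*(2*(-4)*(-1/7)))*187 = (14*(8/7))*187 = 16*187 = 2992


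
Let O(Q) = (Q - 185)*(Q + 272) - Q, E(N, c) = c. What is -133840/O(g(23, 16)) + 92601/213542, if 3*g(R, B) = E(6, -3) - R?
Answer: 4683122838/1531202911 ≈ 3.0585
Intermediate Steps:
g(R, B) = -1 - R/3 (g(R, B) = (-3 - R)/3 = -1 - R/3)
O(Q) = -Q + (-185 + Q)*(272 + Q) (O(Q) = (-185 + Q)*(272 + Q) - Q = -Q + (-185 + Q)*(272 + Q))
-133840/O(g(23, 16)) + 92601/213542 = -133840/(-50320 + (-1 - ⅓*23)² + 86*(-1 - ⅓*23)) + 92601/213542 = -133840/(-50320 + (-1 - 23/3)² + 86*(-1 - 23/3)) + 92601*(1/213542) = -133840/(-50320 + (-26/3)² + 86*(-26/3)) + 92601/213542 = -133840/(-50320 + 676/9 - 2236/3) + 92601/213542 = -133840/(-458912/9) + 92601/213542 = -133840*(-9/458912) + 92601/213542 = 75285/28682 + 92601/213542 = 4683122838/1531202911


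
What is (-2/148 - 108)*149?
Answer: -1190957/74 ≈ -16094.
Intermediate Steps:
(-2/148 - 108)*149 = (-2*1/148 - 108)*149 = (-1/74 - 108)*149 = -7993/74*149 = -1190957/74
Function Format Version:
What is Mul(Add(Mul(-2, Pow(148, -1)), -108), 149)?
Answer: Rational(-1190957, 74) ≈ -16094.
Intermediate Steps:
Mul(Add(Mul(-2, Pow(148, -1)), -108), 149) = Mul(Add(Mul(-2, Rational(1, 148)), -108), 149) = Mul(Add(Rational(-1, 74), -108), 149) = Mul(Rational(-7993, 74), 149) = Rational(-1190957, 74)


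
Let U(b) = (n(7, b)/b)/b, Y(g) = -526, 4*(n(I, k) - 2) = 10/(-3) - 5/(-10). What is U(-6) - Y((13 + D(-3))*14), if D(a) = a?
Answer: 454495/864 ≈ 526.04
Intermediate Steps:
n(I, k) = 31/24 (n(I, k) = 2 + (10/(-3) - 5/(-10))/4 = 2 + (10*(-⅓) - 5*(-⅒))/4 = 2 + (-10/3 + ½)/4 = 2 + (¼)*(-17/6) = 2 - 17/24 = 31/24)
U(b) = 31/(24*b²) (U(b) = (31/(24*b))/b = 31/(24*b²))
U(-6) - Y((13 + D(-3))*14) = (31/24)/(-6)² - 1*(-526) = (31/24)*(1/36) + 526 = 31/864 + 526 = 454495/864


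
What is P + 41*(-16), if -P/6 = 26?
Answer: -812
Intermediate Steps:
P = -156 (P = -6*26 = -156)
P + 41*(-16) = -156 + 41*(-16) = -156 - 656 = -812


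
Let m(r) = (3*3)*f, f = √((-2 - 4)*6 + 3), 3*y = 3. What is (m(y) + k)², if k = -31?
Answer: (31 - 9*I*√33)² ≈ -1712.0 - 3205.5*I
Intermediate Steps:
y = 1 (y = (⅓)*3 = 1)
f = I*√33 (f = √(-6*6 + 3) = √(-36 + 3) = √(-33) = I*√33 ≈ 5.7446*I)
m(r) = 9*I*√33 (m(r) = (3*3)*(I*√33) = 9*(I*√33) = 9*I*√33)
(m(y) + k)² = (9*I*√33 - 31)² = (-31 + 9*I*√33)²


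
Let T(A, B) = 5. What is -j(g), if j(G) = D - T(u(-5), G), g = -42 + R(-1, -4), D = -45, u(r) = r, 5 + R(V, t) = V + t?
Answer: 50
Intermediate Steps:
R(V, t) = -5 + V + t (R(V, t) = -5 + (V + t) = -5 + V + t)
g = -52 (g = -42 + (-5 - 1 - 4) = -42 - 10 = -52)
j(G) = -50 (j(G) = -45 - 1*5 = -45 - 5 = -50)
-j(g) = -1*(-50) = 50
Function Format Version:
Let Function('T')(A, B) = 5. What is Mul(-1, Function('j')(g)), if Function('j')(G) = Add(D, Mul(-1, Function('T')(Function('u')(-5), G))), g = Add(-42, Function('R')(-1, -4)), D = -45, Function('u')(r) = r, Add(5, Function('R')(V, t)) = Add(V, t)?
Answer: 50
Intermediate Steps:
Function('R')(V, t) = Add(-5, V, t) (Function('R')(V, t) = Add(-5, Add(V, t)) = Add(-5, V, t))
g = -52 (g = Add(-42, Add(-5, -1, -4)) = Add(-42, -10) = -52)
Function('j')(G) = -50 (Function('j')(G) = Add(-45, Mul(-1, 5)) = Add(-45, -5) = -50)
Mul(-1, Function('j')(g)) = Mul(-1, -50) = 50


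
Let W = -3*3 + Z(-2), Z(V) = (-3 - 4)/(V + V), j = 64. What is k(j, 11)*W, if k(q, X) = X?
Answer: -319/4 ≈ -79.750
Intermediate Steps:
Z(V) = -7/(2*V) (Z(V) = -7*1/(2*V) = -7/(2*V))
W = -29/4 (W = -3*3 - 7/2/(-2) = -9 - 7/2*(-½) = -9 + 7/4 = -29/4 ≈ -7.2500)
k(j, 11)*W = 11*(-29/4) = -319/4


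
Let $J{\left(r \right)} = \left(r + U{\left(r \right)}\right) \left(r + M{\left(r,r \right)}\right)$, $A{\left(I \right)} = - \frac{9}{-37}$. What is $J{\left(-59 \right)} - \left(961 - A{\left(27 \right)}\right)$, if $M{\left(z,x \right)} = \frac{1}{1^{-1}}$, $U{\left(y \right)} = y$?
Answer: $\frac{217680}{37} \approx 5883.2$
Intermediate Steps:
$M{\left(z,x \right)} = 1$ ($M{\left(z,x \right)} = 1^{-1} = 1$)
$A{\left(I \right)} = \frac{9}{37}$ ($A{\left(I \right)} = \left(-9\right) \left(- \frac{1}{37}\right) = \frac{9}{37}$)
$J{\left(r \right)} = 2 r \left(1 + r\right)$ ($J{\left(r \right)} = \left(r + r\right) \left(r + 1\right) = 2 r \left(1 + r\right)$)
$J{\left(-59 \right)} - \left(961 - A{\left(27 \right)}\right) = 2 \left(-59\right) \left(1 - 59\right) - \left(961 - \frac{9}{37}\right) = 2 \left(-59\right) \left(-58\right) - \left(961 - \frac{9}{37}\right) = 6844 - \frac{35548}{37} = \frac{217680}{37}$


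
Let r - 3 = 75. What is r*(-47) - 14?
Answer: -3680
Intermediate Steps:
r = 78 (r = 3 + 75 = 78)
r*(-47) - 14 = 78*(-47) - 14 = -3666 - 14 = -3680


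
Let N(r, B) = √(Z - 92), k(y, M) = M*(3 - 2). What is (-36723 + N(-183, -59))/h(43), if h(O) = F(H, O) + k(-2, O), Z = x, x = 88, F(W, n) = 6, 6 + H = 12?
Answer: -36723/49 + 2*I/49 ≈ -749.45 + 0.040816*I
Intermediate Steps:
H = 6 (H = -6 + 12 = 6)
k(y, M) = M (k(y, M) = M*1 = M)
Z = 88
h(O) = 6 + O
N(r, B) = 2*I (N(r, B) = √(88 - 92) = √(-4) = 2*I)
(-36723 + N(-183, -59))/h(43) = (-36723 + 2*I)/(6 + 43) = (-36723 + 2*I)/49 = (-36723 + 2*I)*(1/49) = -36723/49 + 2*I/49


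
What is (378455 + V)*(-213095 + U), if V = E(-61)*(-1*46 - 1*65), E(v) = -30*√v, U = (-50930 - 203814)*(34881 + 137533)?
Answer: -16622366200483505 - 146259078219630*I*√61 ≈ -1.6622e+16 - 1.1423e+15*I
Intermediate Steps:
U = -43921432016 (U = -254744*172414 = -43921432016)
V = 3330*I*√61 (V = (-30*I*√61)*(-1*46 - 1*65) = (-30*I*√61)*(-46 - 65) = -30*I*√61*(-111) = 3330*I*√61 ≈ 26008.0*I)
(378455 + V)*(-213095 + U) = (378455 + 3330*I*√61)*(-213095 - 43921432016) = (378455 + 3330*I*√61)*(-43921645111) = -16622366200483505 - 146259078219630*I*√61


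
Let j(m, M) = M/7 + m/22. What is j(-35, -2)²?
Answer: 83521/23716 ≈ 3.5217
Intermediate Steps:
j(m, M) = M/7 + m/22 (j(m, M) = M*(⅐) + m*(1/22) = M/7 + m/22)
j(-35, -2)² = ((⅐)*(-2) + (1/22)*(-35))² = (-2/7 - 35/22)² = (-289/154)² = 83521/23716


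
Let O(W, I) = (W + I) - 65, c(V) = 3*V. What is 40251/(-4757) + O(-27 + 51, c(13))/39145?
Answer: -1575634909/186212765 ≈ -8.4615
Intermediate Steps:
O(W, I) = -65 + I + W (O(W, I) = (I + W) - 65 = -65 + I + W)
40251/(-4757) + O(-27 + 51, c(13))/39145 = 40251/(-4757) + (-65 + 3*13 + (-27 + 51))/39145 = 40251*(-1/4757) + (-65 + 39 + 24)*(1/39145) = -40251/4757 - 2*1/39145 = -40251/4757 - 2/39145 = -1575634909/186212765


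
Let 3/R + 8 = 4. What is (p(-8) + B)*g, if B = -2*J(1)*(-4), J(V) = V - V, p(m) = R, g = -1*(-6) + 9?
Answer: -45/4 ≈ -11.250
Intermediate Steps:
R = -¾ (R = 3/(-8 + 4) = 3/(-4) = 3*(-¼) = -¾ ≈ -0.75000)
g = 15 (g = 6 + 9 = 15)
p(m) = -¾
J(V) = 0
B = 0 (B = -2*0*(-4) = 0*(-4) = 0)
(p(-8) + B)*g = (-¾ + 0)*15 = -¾*15 = -45/4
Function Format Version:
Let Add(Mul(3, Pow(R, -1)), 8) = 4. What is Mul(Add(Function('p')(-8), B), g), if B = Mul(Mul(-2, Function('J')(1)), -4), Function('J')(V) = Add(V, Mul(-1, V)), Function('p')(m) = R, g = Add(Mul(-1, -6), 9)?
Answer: Rational(-45, 4) ≈ -11.250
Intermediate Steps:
R = Rational(-3, 4) (R = Mul(3, Pow(Add(-8, 4), -1)) = Mul(3, Pow(-4, -1)) = Mul(3, Rational(-1, 4)) = Rational(-3, 4) ≈ -0.75000)
g = 15 (g = Add(6, 9) = 15)
Function('p')(m) = Rational(-3, 4)
Function('J')(V) = 0
B = 0 (B = Mul(Mul(-2, 0), -4) = Mul(0, -4) = 0)
Mul(Add(Function('p')(-8), B), g) = Mul(Add(Rational(-3, 4), 0), 15) = Mul(Rational(-3, 4), 15) = Rational(-45, 4)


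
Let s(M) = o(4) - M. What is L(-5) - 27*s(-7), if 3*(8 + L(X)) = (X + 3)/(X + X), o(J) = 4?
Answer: -4574/15 ≈ -304.93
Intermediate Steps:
L(X) = -8 + (3 + X)/(6*X) (L(X) = -8 + ((X + 3)/(X + X))/3 = -8 + ((3 + X)/((2*X)))/3 = -8 + ((3 + X)*(1/(2*X)))/3 = -8 + ((3 + X)/(2*X))/3 = -8 + (3 + X)/(6*X))
s(M) = 4 - M
L(-5) - 27*s(-7) = (1/6)*(3 - 47*(-5))/(-5) - 27*(4 - 1*(-7)) = (1/6)*(-1/5)*(3 + 235) - 27*(4 + 7) = (1/6)*(-1/5)*238 - 27*11 = -119/15 - 297 = -4574/15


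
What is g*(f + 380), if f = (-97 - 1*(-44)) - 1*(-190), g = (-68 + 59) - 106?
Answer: -59455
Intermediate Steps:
g = -115 (g = -9 - 106 = -115)
f = 137 (f = (-97 + 44) + 190 = -53 + 190 = 137)
g*(f + 380) = -115*(137 + 380) = -115*517 = -59455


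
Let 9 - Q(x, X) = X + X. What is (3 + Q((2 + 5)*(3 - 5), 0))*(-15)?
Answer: -180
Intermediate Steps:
Q(x, X) = 9 - 2*X (Q(x, X) = 9 - (X + X) = 9 - 2*X)
(3 + Q((2 + 5)*(3 - 5), 0))*(-15) = (3 + (9 - 2*0))*(-15) = (3 + (9 + 0))*(-15) = (3 + 9)*(-15) = 12*(-15) = -180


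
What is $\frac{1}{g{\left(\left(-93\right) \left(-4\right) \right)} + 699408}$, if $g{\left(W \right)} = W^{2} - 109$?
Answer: $\frac{1}{837683} \approx 1.1938 \cdot 10^{-6}$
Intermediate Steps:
$g{\left(W \right)} = -109 + W^{2}$ ($g{\left(W \right)} = W^{2} - 109 = -109 + W^{2}$)
$\frac{1}{g{\left(\left(-93\right) \left(-4\right) \right)} + 699408} = \frac{1}{\left(-109 + \left(\left(-93\right) \left(-4\right)\right)^{2}\right) + 699408} = \frac{1}{\left(-109 + 372^{2}\right) + 699408} = \frac{1}{\left(-109 + 138384\right) + 699408} = \frac{1}{138275 + 699408} = \frac{1}{837683}$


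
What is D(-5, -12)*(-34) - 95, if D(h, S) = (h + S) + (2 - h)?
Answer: 245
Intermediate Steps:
D(h, S) = 2 + S (D(h, S) = (S + h) + (2 - h) = 2 + S)
D(-5, -12)*(-34) - 95 = (2 - 12)*(-34) - 95 = -10*(-34) - 95 = 340 - 95 = 245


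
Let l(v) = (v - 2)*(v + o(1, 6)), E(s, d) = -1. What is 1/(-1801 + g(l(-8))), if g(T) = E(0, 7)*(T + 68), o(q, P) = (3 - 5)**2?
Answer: -1/1909 ≈ -0.00052383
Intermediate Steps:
o(q, P) = 4 (o(q, P) = (-2)**2 = 4)
l(v) = (-2 + v)*(4 + v) (l(v) = (v - 2)*(v + 4) = (-2 + v)*(4 + v))
g(T) = -68 - T (g(T) = -(T + 68) = -(68 + T) = -68 - T)
1/(-1801 + g(l(-8))) = 1/(-1801 + (-68 - (-8 + (-8)**2 + 2*(-8)))) = 1/(-1801 + (-68 - (-8 + 64 - 16))) = 1/(-1801 + (-68 - 1*40)) = 1/(-1801 + (-68 - 40)) = 1/(-1801 - 108) = 1/(-1909) = -1/1909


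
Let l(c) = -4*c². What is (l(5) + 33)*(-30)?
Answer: 2010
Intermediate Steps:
(l(5) + 33)*(-30) = (-4*5² + 33)*(-30) = (-4*25 + 33)*(-30) = (-100 + 33)*(-30) = -67*(-30) = 2010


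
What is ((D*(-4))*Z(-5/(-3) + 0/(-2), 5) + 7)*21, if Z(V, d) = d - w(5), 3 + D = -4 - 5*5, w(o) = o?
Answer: 147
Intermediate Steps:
D = -32 (D = -3 + (-4 - 5*5) = -3 + (-4 - 25) = -3 - 29 = -32)
Z(V, d) = -5 + d (Z(V, d) = d - 1*5 = d - 5 = -5 + d)
((D*(-4))*Z(-5/(-3) + 0/(-2), 5) + 7)*21 = ((-32*(-4))*(-5 + 5) + 7)*21 = (128*0 + 7)*21 = (0 + 7)*21 = 7*21 = 147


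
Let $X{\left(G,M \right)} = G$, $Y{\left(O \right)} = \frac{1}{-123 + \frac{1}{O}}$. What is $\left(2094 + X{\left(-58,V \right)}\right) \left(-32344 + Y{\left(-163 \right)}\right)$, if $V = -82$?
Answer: $- \frac{660170315534}{10025} \approx -6.5852 \cdot 10^{7}$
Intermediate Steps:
$\left(2094 + X{\left(-58,V \right)}\right) \left(-32344 + Y{\left(-163 \right)}\right) = \left(2094 - 58\right) \left(-32344 - - \frac{163}{-1 + 123 \left(-163\right)}\right) = 2036 \left(-32344 - - \frac{163}{-1 - 20049}\right) = 2036 \left(-32344 - - \frac{163}{-20050}\right) = 2036 \left(-32344 - \left(-163\right) \left(- \frac{1}{20050}\right)\right) = 2036 \left(-32344 - \frac{163}{20050}\right) = 2036 \left(- \frac{648497363}{20050}\right) = - \frac{660170315534}{10025}$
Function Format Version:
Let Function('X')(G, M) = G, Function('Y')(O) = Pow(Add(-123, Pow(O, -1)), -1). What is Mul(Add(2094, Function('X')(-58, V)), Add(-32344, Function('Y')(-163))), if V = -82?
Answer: Rational(-660170315534, 10025) ≈ -6.5852e+7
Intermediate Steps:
Mul(Add(2094, Function('X')(-58, V)), Add(-32344, Function('Y')(-163))) = Mul(Add(2094, -58), Add(-32344, Mul(-1, -163, Pow(Add(-1, Mul(123, -163)), -1)))) = Mul(2036, Add(-32344, Mul(-1, -163, Pow(Add(-1, -20049), -1)))) = Mul(2036, Add(-32344, Mul(-1, -163, Pow(-20050, -1)))) = Mul(2036, Add(-32344, Mul(-1, -163, Rational(-1, 20050)))) = Mul(2036, Add(-32344, Rational(-163, 20050))) = Mul(2036, Rational(-648497363, 20050)) = Rational(-660170315534, 10025)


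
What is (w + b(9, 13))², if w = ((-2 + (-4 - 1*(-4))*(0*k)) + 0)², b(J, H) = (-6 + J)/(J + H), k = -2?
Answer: 8281/484 ≈ 17.109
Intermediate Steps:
b(J, H) = (-6 + J)/(H + J)
w = 4 (w = ((-2 + (-4 - 1*(-4))*(0*(-2))) + 0)² = ((-2 + (-4 + 4)*0) + 0)² = ((-2 + 0*0) + 0)² = ((-2 + 0) + 0)² = (-2 + 0)² = (-2)² = 4)
(w + b(9, 13))² = (4 + (-6 + 9)/(13 + 9))² = (4 + 3/22)² = (91/22)² = 8281/484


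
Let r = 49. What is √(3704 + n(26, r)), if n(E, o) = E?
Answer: √3730 ≈ 61.074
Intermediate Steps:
√(3704 + n(26, r)) = √(3704 + 26) = √3730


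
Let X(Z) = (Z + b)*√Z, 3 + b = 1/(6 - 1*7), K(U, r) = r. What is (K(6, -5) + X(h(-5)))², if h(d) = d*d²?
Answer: -2080100 + 6450*I*√5 ≈ -2.0801e+6 + 14423.0*I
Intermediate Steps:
h(d) = d³
b = -4 (b = -3 + 1/(6 - 1*7) = -3 + 1/(6 - 7) = -3 + 1/(-1) = -3 - 1 = -4)
X(Z) = √Z*(-4 + Z) (X(Z) = (Z - 4)*√Z = (-4 + Z)*√Z = √Z*(-4 + Z))
(K(6, -5) + X(h(-5)))² = (-5 + √((-5)³)*(-4 + (-5)³))² = (-5 + √(-125)*(-4 - 125))² = (-5 + (5*I*√5)*(-129))² = (-5 - 645*I*√5)²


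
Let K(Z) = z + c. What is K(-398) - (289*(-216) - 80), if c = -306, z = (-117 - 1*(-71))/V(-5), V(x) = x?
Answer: 311036/5 ≈ 62207.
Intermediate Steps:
z = 46/5 (z = (-117 - 1*(-71))/(-5) = (-117 + 71)*(-1/5) = -46*(-1/5) = 46/5 ≈ 9.2000)
K(Z) = -1484/5 (K(Z) = 46/5 - 306 = -1484/5)
K(-398) - (289*(-216) - 80) = -1484/5 - (289*(-216) - 80) = -1484/5 - (-62424 - 80) = -1484/5 - 1*(-62504) = -1484/5 + 62504 = 311036/5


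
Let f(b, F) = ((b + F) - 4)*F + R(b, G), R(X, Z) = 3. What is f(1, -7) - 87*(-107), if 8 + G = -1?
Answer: 9382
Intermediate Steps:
G = -9 (G = -8 - 1 = -9)
f(b, F) = 3 + F*(-4 + F + b) (f(b, F) = ((b + F) - 4)*F + 3 = ((F + b) - 4)*F + 3 = (-4 + F + b)*F + 3 = F*(-4 + F + b) + 3 = 3 + F*(-4 + F + b))
f(1, -7) - 87*(-107) = (3 + (-7)**2 - 4*(-7) - 7*1) - 87*(-107) = (3 + 49 + 28 - 7) + 9309 = 73 + 9309 = 9382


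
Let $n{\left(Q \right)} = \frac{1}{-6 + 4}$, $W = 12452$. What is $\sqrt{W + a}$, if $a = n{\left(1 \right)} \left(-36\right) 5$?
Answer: $\sqrt{12542} \approx 111.99$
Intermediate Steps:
$n{\left(Q \right)} = - \frac{1}{2}$ ($n{\left(Q \right)} = \frac{1}{-2} = - \frac{1}{2}$)
$a = 90$ ($a = \left(- \frac{1}{2}\right) \left(-36\right) 5 = 18 \cdot 5 = 90$)
$\sqrt{W + a} = \sqrt{12452 + 90} = \sqrt{12542}$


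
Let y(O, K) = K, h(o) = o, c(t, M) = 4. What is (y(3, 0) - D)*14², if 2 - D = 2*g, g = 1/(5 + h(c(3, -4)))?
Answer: -3136/9 ≈ -348.44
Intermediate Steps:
g = ⅑ (g = 1/(5 + 4) = 1/9 = ⅑ ≈ 0.11111)
D = 16/9 (D = 2 - 2/9 = 16/9 ≈ 1.7778)
(y(3, 0) - D)*14² = (0 - 1*16/9)*14² = (0 - 16/9)*196 = -16/9*196 = -3136/9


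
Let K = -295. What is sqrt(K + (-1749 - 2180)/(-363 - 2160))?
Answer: 2*I*sqrt(555267)/87 ≈ 17.13*I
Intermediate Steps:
sqrt(K + (-1749 - 2180)/(-363 - 2160)) = sqrt(-295 + (-1749 - 2180)/(-363 - 2160)) = sqrt(-295 - 3929/(-2523)) = sqrt(-295 - 3929*(-1/2523)) = sqrt(-295 + 3929/2523) = sqrt(-740356/2523) = 2*I*sqrt(555267)/87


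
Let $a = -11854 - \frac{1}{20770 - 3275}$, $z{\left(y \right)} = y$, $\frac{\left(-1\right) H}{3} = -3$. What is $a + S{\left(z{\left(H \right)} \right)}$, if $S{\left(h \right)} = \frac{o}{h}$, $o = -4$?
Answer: $- \frac{1866541559}{157455} \approx -11854.0$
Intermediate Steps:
$H = 9$ ($H = \left(-3\right) \left(-3\right) = 9$)
$S{\left(h \right)} = - \frac{4}{h}$
$a = - \frac{207385731}{17495}$ ($a = -11854 - \frac{1}{17495} = - \frac{207385731}{17495} \approx -11854.0$)
$a + S{\left(z{\left(H \right)} \right)} = - \frac{207385731}{17495} - \frac{4}{9} = - \frac{1866541559}{157455}$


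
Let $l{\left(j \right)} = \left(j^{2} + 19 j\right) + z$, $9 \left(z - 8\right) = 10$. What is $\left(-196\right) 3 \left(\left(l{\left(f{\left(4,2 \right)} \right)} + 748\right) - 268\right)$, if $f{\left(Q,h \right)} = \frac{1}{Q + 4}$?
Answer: $- \frac{13872145}{48} \approx -2.89 \cdot 10^{5}$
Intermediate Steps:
$z = \frac{82}{9}$ ($z = 8 + \frac{1}{9} \cdot 10 = 8 + \frac{10}{9} = \frac{82}{9} \approx 9.1111$)
$f{\left(Q,h \right)} = \frac{1}{4 + Q}$
$l{\left(j \right)} = \frac{82}{9} + j^{2} + 19 j$ ($l{\left(j \right)} = \left(j^{2} + 19 j\right) + \frac{82}{9} = \frac{82}{9} + j^{2} + 19 j$)
$\left(-196\right) 3 \left(\left(l{\left(f{\left(4,2 \right)} \right)} + 748\right) - 268\right) = \left(-196\right) 3 \left(\left(\left(\frac{82}{9} + \left(\frac{1}{4 + 4}\right)^{2} + \frac{19}{4 + 4}\right) + 748\right) - 268\right) = - 588 \left(\left(\left(\frac{82}{9} + \left(\frac{1}{8}\right)^{2} + \frac{19}{8}\right) + 748\right) - 268\right) = - 588 \left(\left(\left(\frac{82}{9} + \left(\frac{1}{8}\right)^{2} + 19 \cdot \frac{1}{8}\right) + 748\right) - 268\right) = - 588 \left(\left(\left(\frac{82}{9} + \frac{1}{64} + \frac{19}{8}\right) + 748\right) - 268\right) = - 588 \left(\left(\frac{6625}{576} + 748\right) - 268\right) = - 588 \left(\frac{437473}{576} - 268\right) = \left(-588\right) \frac{283105}{576} = - \frac{13872145}{48}$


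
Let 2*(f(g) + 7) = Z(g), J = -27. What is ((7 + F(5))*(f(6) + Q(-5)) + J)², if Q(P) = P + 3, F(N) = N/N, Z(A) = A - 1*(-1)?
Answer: 5041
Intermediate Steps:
Z(A) = 1 + A (Z(A) = A + 1 = 1 + A)
f(g) = -13/2 + g/2 (f(g) = -7 + (1 + g)/2 = -7 + (½ + g/2) = -13/2 + g/2)
F(N) = 1
Q(P) = 3 + P
((7 + F(5))*(f(6) + Q(-5)) + J)² = ((7 + 1)*((-13/2 + (½)*6) + (3 - 5)) - 27)² = (8*((-13/2 + 3) - 2) - 27)² = (8*(-7/2 - 2) - 27)² = (8*(-11/2) - 27)² = (-44 - 27)² = (-71)² = 5041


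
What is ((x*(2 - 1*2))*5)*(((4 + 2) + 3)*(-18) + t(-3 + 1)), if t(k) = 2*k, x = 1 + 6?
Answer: 0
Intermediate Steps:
x = 7
((x*(2 - 1*2))*5)*(((4 + 2) + 3)*(-18) + t(-3 + 1)) = ((7*(2 - 1*2))*5)*(((4 + 2) + 3)*(-18) + 2*(-3 + 1)) = ((7*(2 - 2))*5)*((6 + 3)*(-18) + 2*(-2)) = ((7*0)*5)*(9*(-18) - 4) = (0*5)*(-162 - 4) = 0*(-166) = 0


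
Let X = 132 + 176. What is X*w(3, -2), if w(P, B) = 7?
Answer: 2156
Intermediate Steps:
X = 308
X*w(3, -2) = 308*7 = 2156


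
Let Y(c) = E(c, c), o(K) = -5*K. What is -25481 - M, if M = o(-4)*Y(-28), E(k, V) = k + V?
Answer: -24361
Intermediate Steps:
E(k, V) = V + k
Y(c) = 2*c (Y(c) = c + c = 2*c)
M = -1120 (M = (-5*(-4))*(2*(-28)) = 20*(-56) = -1120)
-25481 - M = -25481 - 1*(-1120) = -25481 + 1120 = -24361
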